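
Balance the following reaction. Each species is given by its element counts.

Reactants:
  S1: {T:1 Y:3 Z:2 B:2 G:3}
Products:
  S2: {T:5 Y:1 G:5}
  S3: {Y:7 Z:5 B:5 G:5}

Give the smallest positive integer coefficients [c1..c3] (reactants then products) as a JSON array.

T: 5·1 = 5 | 1·5+2·0 = 5
Y: 5·3 = 15 | 1·1+2·7 = 15
Z: 5·2 = 10 | 1·0+2·5 = 10
B: 5·2 = 10 | 1·0+2·5 = 10
G: 5·3 = 15 | 1·5+2·5 = 15
gcd(5,1,2) = 1

Coefficients: [5, 1, 2]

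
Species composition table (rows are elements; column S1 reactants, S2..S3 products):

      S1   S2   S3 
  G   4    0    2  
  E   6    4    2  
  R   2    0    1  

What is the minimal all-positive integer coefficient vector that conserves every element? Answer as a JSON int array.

G: 2·4 = 8 | 1·0+4·2 = 8
E: 2·6 = 12 | 1·4+4·2 = 12
R: 2·2 = 4 | 1·0+4·1 = 4
gcd(2,1,4) = 1

Coefficients: [2, 1, 4]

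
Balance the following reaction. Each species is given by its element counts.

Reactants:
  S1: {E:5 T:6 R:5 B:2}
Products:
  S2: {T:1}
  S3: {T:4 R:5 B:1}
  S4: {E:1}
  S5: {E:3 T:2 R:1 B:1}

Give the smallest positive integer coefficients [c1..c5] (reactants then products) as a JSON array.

Coefficients: [4, 2, 3, 5, 5]

E: 4·5 = 20 | 2·0+3·0+5·1+5·3 = 20
T: 4·6 = 24 | 2·1+3·4+5·0+5·2 = 24
R: 4·5 = 20 | 2·0+3·5+5·0+5·1 = 20
B: 4·2 = 8 | 2·0+3·1+5·0+5·1 = 8
gcd(4,2,3,5,5) = 1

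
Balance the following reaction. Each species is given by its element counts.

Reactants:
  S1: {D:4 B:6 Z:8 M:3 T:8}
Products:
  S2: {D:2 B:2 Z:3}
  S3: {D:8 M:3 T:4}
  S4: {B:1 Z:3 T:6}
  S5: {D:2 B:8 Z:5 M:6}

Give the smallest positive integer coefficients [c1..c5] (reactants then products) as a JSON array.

Coefficients: [5, 4, 1, 6, 2]

D: 5·4 = 20 | 4·2+1·8+6·0+2·2 = 20
B: 5·6 = 30 | 4·2+1·0+6·1+2·8 = 30
Z: 5·8 = 40 | 4·3+1·0+6·3+2·5 = 40
M: 5·3 = 15 | 4·0+1·3+6·0+2·6 = 15
T: 5·8 = 40 | 4·0+1·4+6·6+2·0 = 40
gcd(5,4,1,6,2) = 1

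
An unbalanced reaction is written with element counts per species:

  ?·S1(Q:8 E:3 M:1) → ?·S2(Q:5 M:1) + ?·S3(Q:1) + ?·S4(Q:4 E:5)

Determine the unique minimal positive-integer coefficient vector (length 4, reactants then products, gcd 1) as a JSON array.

Q: 5·8 = 40 | 5·5+3·1+3·4 = 40
E: 5·3 = 15 | 5·0+3·0+3·5 = 15
M: 5·1 = 5 | 5·1+3·0+3·0 = 5
gcd(5,5,3,3) = 1

Coefficients: [5, 5, 3, 3]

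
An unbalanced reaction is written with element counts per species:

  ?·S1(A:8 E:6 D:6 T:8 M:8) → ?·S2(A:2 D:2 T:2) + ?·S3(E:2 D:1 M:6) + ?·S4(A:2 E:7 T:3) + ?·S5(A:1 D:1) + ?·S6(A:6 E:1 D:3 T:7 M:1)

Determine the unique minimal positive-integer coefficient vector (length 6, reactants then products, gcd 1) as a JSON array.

A: 5·8 = 40 | 3·2+6·0+2·2+6·1+4·6 = 40
E: 5·6 = 30 | 3·0+6·2+2·7+6·0+4·1 = 30
D: 5·6 = 30 | 3·2+6·1+2·0+6·1+4·3 = 30
T: 5·8 = 40 | 3·2+6·0+2·3+6·0+4·7 = 40
M: 5·8 = 40 | 3·0+6·6+2·0+6·0+4·1 = 40
gcd(5,3,6,2,6,4) = 1

Coefficients: [5, 3, 6, 2, 6, 4]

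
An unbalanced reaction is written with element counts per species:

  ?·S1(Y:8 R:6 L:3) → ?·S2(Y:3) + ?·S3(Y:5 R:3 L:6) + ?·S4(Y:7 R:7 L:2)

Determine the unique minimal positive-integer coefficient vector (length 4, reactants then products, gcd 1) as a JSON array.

Y: 4·8 = 32 | 2·3+1·5+3·7 = 32
R: 4·6 = 24 | 2·0+1·3+3·7 = 24
L: 4·3 = 12 | 2·0+1·6+3·2 = 12
gcd(4,2,1,3) = 1

Coefficients: [4, 2, 1, 3]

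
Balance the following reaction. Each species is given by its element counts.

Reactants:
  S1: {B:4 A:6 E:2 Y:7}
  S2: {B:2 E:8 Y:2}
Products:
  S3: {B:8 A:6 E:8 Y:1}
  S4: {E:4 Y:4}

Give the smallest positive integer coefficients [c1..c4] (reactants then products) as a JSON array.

Coefficients: [2, 4, 2, 5]

B: 2·4+4·2 = 16 | 2·8+5·0 = 16
A: 2·6+4·0 = 12 | 2·6+5·0 = 12
E: 2·2+4·8 = 36 | 2·8+5·4 = 36
Y: 2·7+4·2 = 22 | 2·1+5·4 = 22
gcd(2,4,2,5) = 1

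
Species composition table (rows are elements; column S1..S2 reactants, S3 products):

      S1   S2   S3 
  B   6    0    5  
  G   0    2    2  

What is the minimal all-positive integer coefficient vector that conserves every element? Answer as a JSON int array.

B: 5·6+6·0 = 30 | 6·5 = 30
G: 5·0+6·2 = 12 | 6·2 = 12
gcd(5,6,6) = 1

Coefficients: [5, 6, 6]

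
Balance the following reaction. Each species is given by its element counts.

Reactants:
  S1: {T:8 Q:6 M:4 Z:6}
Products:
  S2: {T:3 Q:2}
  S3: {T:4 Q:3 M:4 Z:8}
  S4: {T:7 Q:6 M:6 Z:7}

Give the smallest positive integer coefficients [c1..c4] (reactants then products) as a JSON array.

T: 5·8 = 40 | 6·3+2·4+2·7 = 40
Q: 5·6 = 30 | 6·2+2·3+2·6 = 30
M: 5·4 = 20 | 6·0+2·4+2·6 = 20
Z: 5·6 = 30 | 6·0+2·8+2·7 = 30
gcd(5,6,2,2) = 1

Coefficients: [5, 6, 2, 2]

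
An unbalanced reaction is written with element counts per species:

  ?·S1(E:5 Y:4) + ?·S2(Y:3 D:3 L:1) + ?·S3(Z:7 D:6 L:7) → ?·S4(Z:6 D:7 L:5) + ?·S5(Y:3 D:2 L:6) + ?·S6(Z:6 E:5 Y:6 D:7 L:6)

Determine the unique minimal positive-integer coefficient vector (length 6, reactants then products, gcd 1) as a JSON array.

Coefficients: [6, 5, 6, 1, 1, 6]

Z: 6·0+5·0+6·7 = 42 | 1·6+1·0+6·6 = 42
E: 6·5+5·0+6·0 = 30 | 1·0+1·0+6·5 = 30
Y: 6·4+5·3+6·0 = 39 | 1·0+1·3+6·6 = 39
D: 6·0+5·3+6·6 = 51 | 1·7+1·2+6·7 = 51
L: 6·0+5·1+6·7 = 47 | 1·5+1·6+6·6 = 47
gcd(6,5,6,1,1,6) = 1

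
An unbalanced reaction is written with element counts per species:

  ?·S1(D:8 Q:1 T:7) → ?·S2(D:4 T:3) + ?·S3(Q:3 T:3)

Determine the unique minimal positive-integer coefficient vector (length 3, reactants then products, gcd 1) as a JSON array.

D: 3·8 = 24 | 6·4+1·0 = 24
Q: 3·1 = 3 | 6·0+1·3 = 3
T: 3·7 = 21 | 6·3+1·3 = 21
gcd(3,6,1) = 1

Coefficients: [3, 6, 1]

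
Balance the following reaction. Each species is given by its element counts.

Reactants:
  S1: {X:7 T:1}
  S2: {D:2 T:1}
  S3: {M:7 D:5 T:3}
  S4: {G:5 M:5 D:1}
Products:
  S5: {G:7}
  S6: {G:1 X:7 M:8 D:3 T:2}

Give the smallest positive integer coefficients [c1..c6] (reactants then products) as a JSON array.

G: 4·0+1·0+1·0+5·5 = 25 | 3·7+4·1 = 25
X: 4·7+1·0+1·0+5·0 = 28 | 3·0+4·7 = 28
M: 4·0+1·0+1·7+5·5 = 32 | 3·0+4·8 = 32
D: 4·0+1·2+1·5+5·1 = 12 | 3·0+4·3 = 12
T: 4·1+1·1+1·3+5·0 = 8 | 3·0+4·2 = 8
gcd(4,1,1,5,3,4) = 1

Coefficients: [4, 1, 1, 5, 3, 4]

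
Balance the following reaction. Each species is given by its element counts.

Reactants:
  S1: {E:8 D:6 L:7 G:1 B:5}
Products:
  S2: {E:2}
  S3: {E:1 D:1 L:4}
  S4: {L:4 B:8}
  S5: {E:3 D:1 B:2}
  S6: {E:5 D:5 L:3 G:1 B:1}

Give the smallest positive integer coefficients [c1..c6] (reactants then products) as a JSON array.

E: 5·8 = 40 | 3·2+3·1+2·0+2·3+5·5 = 40
D: 5·6 = 30 | 3·0+3·1+2·0+2·1+5·5 = 30
L: 5·7 = 35 | 3·0+3·4+2·4+2·0+5·3 = 35
G: 5·1 = 5 | 3·0+3·0+2·0+2·0+5·1 = 5
B: 5·5 = 25 | 3·0+3·0+2·8+2·2+5·1 = 25
gcd(5,3,3,2,2,5) = 1

Coefficients: [5, 3, 3, 2, 2, 5]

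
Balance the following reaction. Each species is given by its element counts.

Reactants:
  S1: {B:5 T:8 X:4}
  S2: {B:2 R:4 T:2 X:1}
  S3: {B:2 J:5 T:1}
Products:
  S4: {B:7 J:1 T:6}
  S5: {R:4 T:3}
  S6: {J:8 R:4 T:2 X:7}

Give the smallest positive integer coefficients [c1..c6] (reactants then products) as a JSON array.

Coefficients: [4, 5, 6, 6, 2, 3]

B: 4·5+5·2+6·2 = 42 | 6·7+2·0+3·0 = 42
J: 4·0+5·0+6·5 = 30 | 6·1+2·0+3·8 = 30
R: 4·0+5·4+6·0 = 20 | 6·0+2·4+3·4 = 20
T: 4·8+5·2+6·1 = 48 | 6·6+2·3+3·2 = 48
X: 4·4+5·1+6·0 = 21 | 6·0+2·0+3·7 = 21
gcd(4,5,6,6,2,3) = 1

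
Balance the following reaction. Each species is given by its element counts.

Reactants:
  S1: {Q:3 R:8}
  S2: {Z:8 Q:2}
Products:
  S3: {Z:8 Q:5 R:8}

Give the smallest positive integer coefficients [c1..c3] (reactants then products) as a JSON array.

Coefficients: [1, 1, 1]

Z: 1·0+1·8 = 8 | 1·8 = 8
Q: 1·3+1·2 = 5 | 1·5 = 5
R: 1·8+1·0 = 8 | 1·8 = 8
gcd(1,1,1) = 1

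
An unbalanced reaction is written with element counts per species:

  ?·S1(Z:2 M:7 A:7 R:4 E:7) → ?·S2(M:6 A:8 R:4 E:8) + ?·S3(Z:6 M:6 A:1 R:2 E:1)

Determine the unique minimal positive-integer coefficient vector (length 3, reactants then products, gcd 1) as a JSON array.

Z: 6·2 = 12 | 5·0+2·6 = 12
M: 6·7 = 42 | 5·6+2·6 = 42
A: 6·7 = 42 | 5·8+2·1 = 42
R: 6·4 = 24 | 5·4+2·2 = 24
E: 6·7 = 42 | 5·8+2·1 = 42
gcd(6,5,2) = 1

Coefficients: [6, 5, 2]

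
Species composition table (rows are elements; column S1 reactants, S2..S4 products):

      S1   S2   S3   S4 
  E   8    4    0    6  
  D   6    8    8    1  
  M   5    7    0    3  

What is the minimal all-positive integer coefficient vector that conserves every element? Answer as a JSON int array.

E: 5·8 = 40 | 1·4+2·0+6·6 = 40
D: 5·6 = 30 | 1·8+2·8+6·1 = 30
M: 5·5 = 25 | 1·7+2·0+6·3 = 25
gcd(5,1,2,6) = 1

Coefficients: [5, 1, 2, 6]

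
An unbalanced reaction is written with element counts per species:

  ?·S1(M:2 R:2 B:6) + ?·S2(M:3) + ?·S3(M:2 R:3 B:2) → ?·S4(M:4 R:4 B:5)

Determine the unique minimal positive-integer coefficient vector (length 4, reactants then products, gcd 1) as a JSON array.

M: 3·2+2·3+6·2 = 24 | 6·4 = 24
R: 3·2+2·0+6·3 = 24 | 6·4 = 24
B: 3·6+2·0+6·2 = 30 | 6·5 = 30
gcd(3,2,6,6) = 1

Coefficients: [3, 2, 6, 6]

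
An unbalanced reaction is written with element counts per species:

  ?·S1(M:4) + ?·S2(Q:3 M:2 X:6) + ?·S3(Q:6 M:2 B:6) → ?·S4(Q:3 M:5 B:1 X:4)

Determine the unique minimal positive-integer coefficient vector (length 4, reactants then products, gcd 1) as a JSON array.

Q: 5·0+4·3+1·6 = 18 | 6·3 = 18
M: 5·4+4·2+1·2 = 30 | 6·5 = 30
B: 5·0+4·0+1·6 = 6 | 6·1 = 6
X: 5·0+4·6+1·0 = 24 | 6·4 = 24
gcd(5,4,1,6) = 1

Coefficients: [5, 4, 1, 6]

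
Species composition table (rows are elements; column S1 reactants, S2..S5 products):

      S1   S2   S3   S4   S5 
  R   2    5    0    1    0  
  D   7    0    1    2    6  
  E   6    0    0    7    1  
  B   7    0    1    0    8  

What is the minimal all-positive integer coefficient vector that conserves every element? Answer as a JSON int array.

Coefficients: [4, 1, 4, 3, 3]

R: 4·2 = 8 | 1·5+4·0+3·1+3·0 = 8
D: 4·7 = 28 | 1·0+4·1+3·2+3·6 = 28
E: 4·6 = 24 | 1·0+4·0+3·7+3·1 = 24
B: 4·7 = 28 | 1·0+4·1+3·0+3·8 = 28
gcd(4,1,4,3,3) = 1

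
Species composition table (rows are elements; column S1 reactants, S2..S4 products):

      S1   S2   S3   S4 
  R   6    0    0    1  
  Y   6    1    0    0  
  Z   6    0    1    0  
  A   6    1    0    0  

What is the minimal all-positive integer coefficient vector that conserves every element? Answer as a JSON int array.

R: 1·6 = 6 | 6·0+6·0+6·1 = 6
Y: 1·6 = 6 | 6·1+6·0+6·0 = 6
Z: 1·6 = 6 | 6·0+6·1+6·0 = 6
A: 1·6 = 6 | 6·1+6·0+6·0 = 6
gcd(1,6,6,6) = 1

Coefficients: [1, 6, 6, 6]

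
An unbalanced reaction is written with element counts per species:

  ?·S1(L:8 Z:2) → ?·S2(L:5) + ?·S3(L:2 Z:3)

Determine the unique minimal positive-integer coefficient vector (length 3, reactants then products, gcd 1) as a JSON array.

Coefficients: [3, 4, 2]

L: 3·8 = 24 | 4·5+2·2 = 24
Z: 3·2 = 6 | 4·0+2·3 = 6
gcd(3,4,2) = 1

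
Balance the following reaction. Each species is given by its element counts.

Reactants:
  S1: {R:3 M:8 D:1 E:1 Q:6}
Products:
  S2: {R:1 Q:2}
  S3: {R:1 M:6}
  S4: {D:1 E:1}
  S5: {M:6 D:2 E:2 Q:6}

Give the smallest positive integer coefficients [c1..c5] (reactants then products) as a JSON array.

Coefficients: [3, 6, 3, 1, 1]

R: 3·3 = 9 | 6·1+3·1+1·0+1·0 = 9
M: 3·8 = 24 | 6·0+3·6+1·0+1·6 = 24
D: 3·1 = 3 | 6·0+3·0+1·1+1·2 = 3
E: 3·1 = 3 | 6·0+3·0+1·1+1·2 = 3
Q: 3·6 = 18 | 6·2+3·0+1·0+1·6 = 18
gcd(3,6,3,1,1) = 1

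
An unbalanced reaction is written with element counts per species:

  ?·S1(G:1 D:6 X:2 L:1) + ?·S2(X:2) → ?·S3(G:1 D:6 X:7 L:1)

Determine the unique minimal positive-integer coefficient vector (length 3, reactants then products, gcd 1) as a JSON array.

G: 2·1+5·0 = 2 | 2·1 = 2
D: 2·6+5·0 = 12 | 2·6 = 12
X: 2·2+5·2 = 14 | 2·7 = 14
L: 2·1+5·0 = 2 | 2·1 = 2
gcd(2,5,2) = 1

Coefficients: [2, 5, 2]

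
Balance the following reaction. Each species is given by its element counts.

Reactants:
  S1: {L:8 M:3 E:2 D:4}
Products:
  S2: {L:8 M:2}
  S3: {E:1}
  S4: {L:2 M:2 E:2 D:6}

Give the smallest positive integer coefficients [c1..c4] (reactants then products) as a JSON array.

Coefficients: [6, 5, 4, 4]

L: 6·8 = 48 | 5·8+4·0+4·2 = 48
M: 6·3 = 18 | 5·2+4·0+4·2 = 18
E: 6·2 = 12 | 5·0+4·1+4·2 = 12
D: 6·4 = 24 | 5·0+4·0+4·6 = 24
gcd(6,5,4,4) = 1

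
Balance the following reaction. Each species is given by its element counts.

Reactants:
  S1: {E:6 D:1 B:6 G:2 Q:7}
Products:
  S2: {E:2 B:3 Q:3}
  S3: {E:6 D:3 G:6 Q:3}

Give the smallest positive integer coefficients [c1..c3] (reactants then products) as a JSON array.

E: 3·6 = 18 | 6·2+1·6 = 18
D: 3·1 = 3 | 6·0+1·3 = 3
B: 3·6 = 18 | 6·3+1·0 = 18
G: 3·2 = 6 | 6·0+1·6 = 6
Q: 3·7 = 21 | 6·3+1·3 = 21
gcd(3,6,1) = 1

Coefficients: [3, 6, 1]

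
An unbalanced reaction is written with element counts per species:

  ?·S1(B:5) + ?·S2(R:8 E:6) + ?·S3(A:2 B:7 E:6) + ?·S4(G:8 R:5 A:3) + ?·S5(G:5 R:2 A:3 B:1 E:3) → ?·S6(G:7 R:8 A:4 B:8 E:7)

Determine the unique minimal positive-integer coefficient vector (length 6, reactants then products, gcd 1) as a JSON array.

G: 5·0+3·0+3·0+4·8+2·5 = 42 | 6·7 = 42
R: 5·0+3·8+3·0+4·5+2·2 = 48 | 6·8 = 48
A: 5·0+3·0+3·2+4·3+2·3 = 24 | 6·4 = 24
B: 5·5+3·0+3·7+4·0+2·1 = 48 | 6·8 = 48
E: 5·0+3·6+3·6+4·0+2·3 = 42 | 6·7 = 42
gcd(5,3,3,4,2,6) = 1

Coefficients: [5, 3, 3, 4, 2, 6]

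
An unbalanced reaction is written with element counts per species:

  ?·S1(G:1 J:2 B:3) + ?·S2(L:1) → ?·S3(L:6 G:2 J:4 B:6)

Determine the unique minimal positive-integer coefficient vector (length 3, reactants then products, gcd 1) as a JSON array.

Coefficients: [2, 6, 1]

L: 2·0+6·1 = 6 | 1·6 = 6
G: 2·1+6·0 = 2 | 1·2 = 2
J: 2·2+6·0 = 4 | 1·4 = 4
B: 2·3+6·0 = 6 | 1·6 = 6
gcd(2,6,1) = 1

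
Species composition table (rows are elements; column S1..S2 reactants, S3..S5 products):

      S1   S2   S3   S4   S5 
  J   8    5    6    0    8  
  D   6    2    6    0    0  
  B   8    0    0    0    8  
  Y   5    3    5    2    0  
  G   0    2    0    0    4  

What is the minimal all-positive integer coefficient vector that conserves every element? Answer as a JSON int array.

J: 3·8+6·5 = 54 | 5·6+4·0+3·8 = 54
D: 3·6+6·2 = 30 | 5·6+4·0+3·0 = 30
B: 3·8+6·0 = 24 | 5·0+4·0+3·8 = 24
Y: 3·5+6·3 = 33 | 5·5+4·2+3·0 = 33
G: 3·0+6·2 = 12 | 5·0+4·0+3·4 = 12
gcd(3,6,5,4,3) = 1

Coefficients: [3, 6, 5, 4, 3]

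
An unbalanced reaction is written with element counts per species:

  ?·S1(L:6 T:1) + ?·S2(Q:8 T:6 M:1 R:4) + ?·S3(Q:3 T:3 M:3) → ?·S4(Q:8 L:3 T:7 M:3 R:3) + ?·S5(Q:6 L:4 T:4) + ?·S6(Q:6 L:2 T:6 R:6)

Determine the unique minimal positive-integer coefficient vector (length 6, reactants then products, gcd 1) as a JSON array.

Q: 4·0+6·8+4·3 = 60 | 6·8+1·6+1·6 = 60
L: 4·6+6·0+4·0 = 24 | 6·3+1·4+1·2 = 24
T: 4·1+6·6+4·3 = 52 | 6·7+1·4+1·6 = 52
M: 4·0+6·1+4·3 = 18 | 6·3+1·0+1·0 = 18
R: 4·0+6·4+4·0 = 24 | 6·3+1·0+1·6 = 24
gcd(4,6,4,6,1,1) = 1

Coefficients: [4, 6, 4, 6, 1, 1]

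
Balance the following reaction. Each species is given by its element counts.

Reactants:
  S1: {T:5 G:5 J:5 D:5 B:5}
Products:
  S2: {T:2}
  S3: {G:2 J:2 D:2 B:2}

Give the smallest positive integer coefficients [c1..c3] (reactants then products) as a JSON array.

Coefficients: [2, 5, 5]

T: 2·5 = 10 | 5·2+5·0 = 10
G: 2·5 = 10 | 5·0+5·2 = 10
J: 2·5 = 10 | 5·0+5·2 = 10
D: 2·5 = 10 | 5·0+5·2 = 10
B: 2·5 = 10 | 5·0+5·2 = 10
gcd(2,5,5) = 1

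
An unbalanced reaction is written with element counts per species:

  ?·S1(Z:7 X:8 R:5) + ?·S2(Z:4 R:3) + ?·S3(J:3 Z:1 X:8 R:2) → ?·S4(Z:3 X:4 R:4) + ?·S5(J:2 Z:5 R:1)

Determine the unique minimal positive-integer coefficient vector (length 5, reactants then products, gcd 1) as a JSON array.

J: 1·0+6·0+2·3 = 6 | 6·0+3·2 = 6
Z: 1·7+6·4+2·1 = 33 | 6·3+3·5 = 33
X: 1·8+6·0+2·8 = 24 | 6·4+3·0 = 24
R: 1·5+6·3+2·2 = 27 | 6·4+3·1 = 27
gcd(1,6,2,6,3) = 1

Coefficients: [1, 6, 2, 6, 3]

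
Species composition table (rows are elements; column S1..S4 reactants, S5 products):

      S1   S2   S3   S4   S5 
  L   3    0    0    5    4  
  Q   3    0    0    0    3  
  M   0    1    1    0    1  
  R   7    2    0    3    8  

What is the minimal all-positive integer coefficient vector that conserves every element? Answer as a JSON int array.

Coefficients: [5, 1, 4, 1, 5]

L: 5·3+1·0+4·0+1·5 = 20 | 5·4 = 20
Q: 5·3+1·0+4·0+1·0 = 15 | 5·3 = 15
M: 5·0+1·1+4·1+1·0 = 5 | 5·1 = 5
R: 5·7+1·2+4·0+1·3 = 40 | 5·8 = 40
gcd(5,1,4,1,5) = 1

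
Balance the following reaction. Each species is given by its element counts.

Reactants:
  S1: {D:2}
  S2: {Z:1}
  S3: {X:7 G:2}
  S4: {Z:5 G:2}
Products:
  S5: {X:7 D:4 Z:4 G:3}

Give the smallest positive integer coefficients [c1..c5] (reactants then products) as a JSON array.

X: 4·0+3·0+2·7+1·0 = 14 | 2·7 = 14
D: 4·2+3·0+2·0+1·0 = 8 | 2·4 = 8
Z: 4·0+3·1+2·0+1·5 = 8 | 2·4 = 8
G: 4·0+3·0+2·2+1·2 = 6 | 2·3 = 6
gcd(4,3,2,1,2) = 1

Coefficients: [4, 3, 2, 1, 2]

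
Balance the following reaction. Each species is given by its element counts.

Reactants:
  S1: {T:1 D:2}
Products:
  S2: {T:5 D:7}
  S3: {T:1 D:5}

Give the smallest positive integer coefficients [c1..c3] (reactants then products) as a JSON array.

T: 6·1 = 6 | 1·5+1·1 = 6
D: 6·2 = 12 | 1·7+1·5 = 12
gcd(6,1,1) = 1

Coefficients: [6, 1, 1]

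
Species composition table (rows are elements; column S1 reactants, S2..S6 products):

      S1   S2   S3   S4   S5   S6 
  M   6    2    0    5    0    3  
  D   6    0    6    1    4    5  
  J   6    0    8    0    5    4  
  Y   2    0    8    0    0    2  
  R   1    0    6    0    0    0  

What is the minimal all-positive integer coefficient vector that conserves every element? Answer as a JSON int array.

Coefficients: [6, 5, 1, 4, 4, 2]

M: 6·6 = 36 | 5·2+1·0+4·5+4·0+2·3 = 36
D: 6·6 = 36 | 5·0+1·6+4·1+4·4+2·5 = 36
J: 6·6 = 36 | 5·0+1·8+4·0+4·5+2·4 = 36
Y: 6·2 = 12 | 5·0+1·8+4·0+4·0+2·2 = 12
R: 6·1 = 6 | 5·0+1·6+4·0+4·0+2·0 = 6
gcd(6,5,1,4,4,2) = 1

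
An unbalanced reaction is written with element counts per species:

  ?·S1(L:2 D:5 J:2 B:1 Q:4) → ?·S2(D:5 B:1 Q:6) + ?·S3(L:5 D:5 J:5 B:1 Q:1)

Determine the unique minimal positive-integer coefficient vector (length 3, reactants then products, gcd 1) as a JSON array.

L: 5·2 = 10 | 3·0+2·5 = 10
D: 5·5 = 25 | 3·5+2·5 = 25
J: 5·2 = 10 | 3·0+2·5 = 10
B: 5·1 = 5 | 3·1+2·1 = 5
Q: 5·4 = 20 | 3·6+2·1 = 20
gcd(5,3,2) = 1

Coefficients: [5, 3, 2]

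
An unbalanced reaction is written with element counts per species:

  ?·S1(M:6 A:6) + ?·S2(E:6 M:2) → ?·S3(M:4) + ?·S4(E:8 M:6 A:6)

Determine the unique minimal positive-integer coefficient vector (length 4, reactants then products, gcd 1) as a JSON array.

Coefficients: [3, 4, 2, 3]

E: 3·0+4·6 = 24 | 2·0+3·8 = 24
M: 3·6+4·2 = 26 | 2·4+3·6 = 26
A: 3·6+4·0 = 18 | 2·0+3·6 = 18
gcd(3,4,2,3) = 1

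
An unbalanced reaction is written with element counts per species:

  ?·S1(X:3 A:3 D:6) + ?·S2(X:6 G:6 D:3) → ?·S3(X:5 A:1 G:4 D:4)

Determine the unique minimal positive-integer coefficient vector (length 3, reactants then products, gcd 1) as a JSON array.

X: 1·3+2·6 = 15 | 3·5 = 15
A: 1·3+2·0 = 3 | 3·1 = 3
G: 1·0+2·6 = 12 | 3·4 = 12
D: 1·6+2·3 = 12 | 3·4 = 12
gcd(1,2,3) = 1

Coefficients: [1, 2, 3]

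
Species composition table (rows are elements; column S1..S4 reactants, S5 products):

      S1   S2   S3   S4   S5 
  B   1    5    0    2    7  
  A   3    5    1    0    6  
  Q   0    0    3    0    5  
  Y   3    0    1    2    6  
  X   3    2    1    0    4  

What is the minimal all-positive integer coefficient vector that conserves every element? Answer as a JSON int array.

B: 1·1+2·5+5·0+5·2 = 21 | 3·7 = 21
A: 1·3+2·5+5·1+5·0 = 18 | 3·6 = 18
Q: 1·0+2·0+5·3+5·0 = 15 | 3·5 = 15
Y: 1·3+2·0+5·1+5·2 = 18 | 3·6 = 18
X: 1·3+2·2+5·1+5·0 = 12 | 3·4 = 12
gcd(1,2,5,5,3) = 1

Coefficients: [1, 2, 5, 5, 3]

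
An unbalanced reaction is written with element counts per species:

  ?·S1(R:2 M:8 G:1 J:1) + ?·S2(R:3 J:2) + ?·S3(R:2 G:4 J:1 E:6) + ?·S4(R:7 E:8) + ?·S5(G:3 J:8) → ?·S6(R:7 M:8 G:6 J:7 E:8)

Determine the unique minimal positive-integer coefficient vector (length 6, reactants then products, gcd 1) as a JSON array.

R: 5·2+1·3+4·2+2·7+3·0 = 35 | 5·7 = 35
M: 5·8+1·0+4·0+2·0+3·0 = 40 | 5·8 = 40
G: 5·1+1·0+4·4+2·0+3·3 = 30 | 5·6 = 30
J: 5·1+1·2+4·1+2·0+3·8 = 35 | 5·7 = 35
E: 5·0+1·0+4·6+2·8+3·0 = 40 | 5·8 = 40
gcd(5,1,4,2,3,5) = 1

Coefficients: [5, 1, 4, 2, 3, 5]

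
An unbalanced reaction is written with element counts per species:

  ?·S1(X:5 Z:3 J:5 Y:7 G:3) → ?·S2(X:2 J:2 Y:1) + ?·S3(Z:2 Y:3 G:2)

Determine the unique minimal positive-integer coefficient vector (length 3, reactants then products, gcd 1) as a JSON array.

X: 2·5 = 10 | 5·2+3·0 = 10
Z: 2·3 = 6 | 5·0+3·2 = 6
J: 2·5 = 10 | 5·2+3·0 = 10
Y: 2·7 = 14 | 5·1+3·3 = 14
G: 2·3 = 6 | 5·0+3·2 = 6
gcd(2,5,3) = 1

Coefficients: [2, 5, 3]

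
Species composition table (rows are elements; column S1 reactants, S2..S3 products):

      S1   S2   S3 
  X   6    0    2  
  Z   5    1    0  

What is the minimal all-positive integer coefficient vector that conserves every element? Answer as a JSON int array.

X: 1·6 = 6 | 5·0+3·2 = 6
Z: 1·5 = 5 | 5·1+3·0 = 5
gcd(1,5,3) = 1

Coefficients: [1, 5, 3]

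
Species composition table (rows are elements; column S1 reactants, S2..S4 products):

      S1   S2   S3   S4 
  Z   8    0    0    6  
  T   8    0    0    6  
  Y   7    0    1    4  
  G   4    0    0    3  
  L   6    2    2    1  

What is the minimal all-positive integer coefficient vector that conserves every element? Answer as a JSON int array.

Z: 3·8 = 24 | 2·0+5·0+4·6 = 24
T: 3·8 = 24 | 2·0+5·0+4·6 = 24
Y: 3·7 = 21 | 2·0+5·1+4·4 = 21
G: 3·4 = 12 | 2·0+5·0+4·3 = 12
L: 3·6 = 18 | 2·2+5·2+4·1 = 18
gcd(3,2,5,4) = 1

Coefficients: [3, 2, 5, 4]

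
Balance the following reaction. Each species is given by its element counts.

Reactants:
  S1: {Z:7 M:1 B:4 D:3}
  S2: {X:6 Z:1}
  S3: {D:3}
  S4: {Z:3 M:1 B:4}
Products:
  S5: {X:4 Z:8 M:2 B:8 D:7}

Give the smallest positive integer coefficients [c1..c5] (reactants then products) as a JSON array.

Coefficients: [1, 2, 6, 5, 3]

X: 1·0+2·6+6·0+5·0 = 12 | 3·4 = 12
Z: 1·7+2·1+6·0+5·3 = 24 | 3·8 = 24
M: 1·1+2·0+6·0+5·1 = 6 | 3·2 = 6
B: 1·4+2·0+6·0+5·4 = 24 | 3·8 = 24
D: 1·3+2·0+6·3+5·0 = 21 | 3·7 = 21
gcd(1,2,6,5,3) = 1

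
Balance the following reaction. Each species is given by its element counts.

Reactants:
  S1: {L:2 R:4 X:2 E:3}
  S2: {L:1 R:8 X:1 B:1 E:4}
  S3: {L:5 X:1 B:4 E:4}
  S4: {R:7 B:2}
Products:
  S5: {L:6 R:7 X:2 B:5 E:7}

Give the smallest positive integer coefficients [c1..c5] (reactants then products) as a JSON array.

L: 1·2+3·1+5·5+1·0 = 30 | 5·6 = 30
R: 1·4+3·8+5·0+1·7 = 35 | 5·7 = 35
X: 1·2+3·1+5·1+1·0 = 10 | 5·2 = 10
B: 1·0+3·1+5·4+1·2 = 25 | 5·5 = 25
E: 1·3+3·4+5·4+1·0 = 35 | 5·7 = 35
gcd(1,3,5,1,5) = 1

Coefficients: [1, 3, 5, 1, 5]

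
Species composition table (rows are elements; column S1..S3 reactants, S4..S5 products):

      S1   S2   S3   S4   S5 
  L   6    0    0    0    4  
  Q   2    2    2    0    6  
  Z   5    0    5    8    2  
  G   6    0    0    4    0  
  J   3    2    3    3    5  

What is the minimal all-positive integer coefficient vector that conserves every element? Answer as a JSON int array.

L: 2·6+3·0+4·0 = 12 | 3·0+3·4 = 12
Q: 2·2+3·2+4·2 = 18 | 3·0+3·6 = 18
Z: 2·5+3·0+4·5 = 30 | 3·8+3·2 = 30
G: 2·6+3·0+4·0 = 12 | 3·4+3·0 = 12
J: 2·3+3·2+4·3 = 24 | 3·3+3·5 = 24
gcd(2,3,4,3,3) = 1

Coefficients: [2, 3, 4, 3, 3]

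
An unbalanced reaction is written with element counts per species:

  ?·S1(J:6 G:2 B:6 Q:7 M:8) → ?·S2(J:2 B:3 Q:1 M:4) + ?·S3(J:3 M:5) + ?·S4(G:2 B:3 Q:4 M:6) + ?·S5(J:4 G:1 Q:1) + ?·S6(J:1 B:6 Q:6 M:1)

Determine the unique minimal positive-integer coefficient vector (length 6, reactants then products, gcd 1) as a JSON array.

Coefficients: [5, 1, 3, 3, 4, 3]

J: 5·6 = 30 | 1·2+3·3+3·0+4·4+3·1 = 30
G: 5·2 = 10 | 1·0+3·0+3·2+4·1+3·0 = 10
B: 5·6 = 30 | 1·3+3·0+3·3+4·0+3·6 = 30
Q: 5·7 = 35 | 1·1+3·0+3·4+4·1+3·6 = 35
M: 5·8 = 40 | 1·4+3·5+3·6+4·0+3·1 = 40
gcd(5,1,3,3,4,3) = 1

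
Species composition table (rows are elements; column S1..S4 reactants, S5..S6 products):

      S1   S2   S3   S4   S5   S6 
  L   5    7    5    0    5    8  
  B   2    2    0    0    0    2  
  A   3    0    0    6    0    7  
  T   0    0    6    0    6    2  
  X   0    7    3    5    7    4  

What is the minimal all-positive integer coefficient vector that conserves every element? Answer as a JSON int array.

L: 1·5+2·7+6·5+3·0 = 49 | 5·5+3·8 = 49
B: 1·2+2·2+6·0+3·0 = 6 | 5·0+3·2 = 6
A: 1·3+2·0+6·0+3·6 = 21 | 5·0+3·7 = 21
T: 1·0+2·0+6·6+3·0 = 36 | 5·6+3·2 = 36
X: 1·0+2·7+6·3+3·5 = 47 | 5·7+3·4 = 47
gcd(1,2,6,3,5,3) = 1

Coefficients: [1, 2, 6, 3, 5, 3]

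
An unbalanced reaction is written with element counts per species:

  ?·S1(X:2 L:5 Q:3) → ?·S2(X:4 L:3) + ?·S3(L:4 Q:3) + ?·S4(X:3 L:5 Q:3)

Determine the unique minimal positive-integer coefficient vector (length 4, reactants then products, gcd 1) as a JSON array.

X: 5·2 = 10 | 1·4+3·0+2·3 = 10
L: 5·5 = 25 | 1·3+3·4+2·5 = 25
Q: 5·3 = 15 | 1·0+3·3+2·3 = 15
gcd(5,1,3,2) = 1

Coefficients: [5, 1, 3, 2]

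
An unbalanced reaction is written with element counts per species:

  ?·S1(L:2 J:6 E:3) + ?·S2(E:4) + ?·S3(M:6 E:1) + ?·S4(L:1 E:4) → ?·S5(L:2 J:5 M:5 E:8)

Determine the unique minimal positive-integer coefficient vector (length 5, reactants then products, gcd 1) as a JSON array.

Coefficients: [5, 5, 5, 2, 6]

L: 5·2+5·0+5·0+2·1 = 12 | 6·2 = 12
J: 5·6+5·0+5·0+2·0 = 30 | 6·5 = 30
M: 5·0+5·0+5·6+2·0 = 30 | 6·5 = 30
E: 5·3+5·4+5·1+2·4 = 48 | 6·8 = 48
gcd(5,5,5,2,6) = 1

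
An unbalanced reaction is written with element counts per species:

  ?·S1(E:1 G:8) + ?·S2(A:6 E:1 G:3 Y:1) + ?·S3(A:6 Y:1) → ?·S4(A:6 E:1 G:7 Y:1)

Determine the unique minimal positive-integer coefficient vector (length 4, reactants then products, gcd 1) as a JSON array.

A: 4·0+1·6+4·6 = 30 | 5·6 = 30
E: 4·1+1·1+4·0 = 5 | 5·1 = 5
G: 4·8+1·3+4·0 = 35 | 5·7 = 35
Y: 4·0+1·1+4·1 = 5 | 5·1 = 5
gcd(4,1,4,5) = 1

Coefficients: [4, 1, 4, 5]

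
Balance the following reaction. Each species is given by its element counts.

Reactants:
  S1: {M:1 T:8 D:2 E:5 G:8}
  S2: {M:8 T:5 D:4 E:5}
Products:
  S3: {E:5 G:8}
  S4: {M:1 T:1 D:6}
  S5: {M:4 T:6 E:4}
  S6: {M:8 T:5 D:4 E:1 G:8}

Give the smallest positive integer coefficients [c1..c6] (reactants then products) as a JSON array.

M: 3·1+4·8 = 35 | 2·0+3·1+6·4+1·8 = 35
T: 3·8+4·5 = 44 | 2·0+3·1+6·6+1·5 = 44
D: 3·2+4·4 = 22 | 2·0+3·6+6·0+1·4 = 22
E: 3·5+4·5 = 35 | 2·5+3·0+6·4+1·1 = 35
G: 3·8+4·0 = 24 | 2·8+3·0+6·0+1·8 = 24
gcd(3,4,2,3,6,1) = 1

Coefficients: [3, 4, 2, 3, 6, 1]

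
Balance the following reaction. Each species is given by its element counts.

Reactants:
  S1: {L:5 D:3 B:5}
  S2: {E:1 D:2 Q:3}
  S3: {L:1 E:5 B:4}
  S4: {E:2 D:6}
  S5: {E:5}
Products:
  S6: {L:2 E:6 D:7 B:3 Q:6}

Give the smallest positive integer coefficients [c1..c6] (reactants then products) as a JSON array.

Coefficients: [1, 6, 1, 1, 1, 3]

L: 1·5+6·0+1·1+1·0+1·0 = 6 | 3·2 = 6
E: 1·0+6·1+1·5+1·2+1·5 = 18 | 3·6 = 18
D: 1·3+6·2+1·0+1·6+1·0 = 21 | 3·7 = 21
B: 1·5+6·0+1·4+1·0+1·0 = 9 | 3·3 = 9
Q: 1·0+6·3+1·0+1·0+1·0 = 18 | 3·6 = 18
gcd(1,6,1,1,1,3) = 1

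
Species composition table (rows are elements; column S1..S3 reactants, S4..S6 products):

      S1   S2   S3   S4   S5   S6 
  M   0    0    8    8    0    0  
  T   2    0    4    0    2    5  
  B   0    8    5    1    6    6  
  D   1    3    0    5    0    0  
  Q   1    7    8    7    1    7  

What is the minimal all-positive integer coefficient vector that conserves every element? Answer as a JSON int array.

Coefficients: [6, 3, 3, 3, 2, 4]

M: 6·0+3·0+3·8 = 24 | 3·8+2·0+4·0 = 24
T: 6·2+3·0+3·4 = 24 | 3·0+2·2+4·5 = 24
B: 6·0+3·8+3·5 = 39 | 3·1+2·6+4·6 = 39
D: 6·1+3·3+3·0 = 15 | 3·5+2·0+4·0 = 15
Q: 6·1+3·7+3·8 = 51 | 3·7+2·1+4·7 = 51
gcd(6,3,3,3,2,4) = 1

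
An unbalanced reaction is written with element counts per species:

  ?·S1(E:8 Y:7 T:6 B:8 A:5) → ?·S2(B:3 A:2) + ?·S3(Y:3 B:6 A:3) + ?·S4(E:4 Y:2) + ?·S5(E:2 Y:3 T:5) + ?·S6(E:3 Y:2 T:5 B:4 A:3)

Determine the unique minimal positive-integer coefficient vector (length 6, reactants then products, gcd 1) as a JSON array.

Coefficients: [5, 2, 3, 6, 2, 4]

E: 5·8 = 40 | 2·0+3·0+6·4+2·2+4·3 = 40
Y: 5·7 = 35 | 2·0+3·3+6·2+2·3+4·2 = 35
T: 5·6 = 30 | 2·0+3·0+6·0+2·5+4·5 = 30
B: 5·8 = 40 | 2·3+3·6+6·0+2·0+4·4 = 40
A: 5·5 = 25 | 2·2+3·3+6·0+2·0+4·3 = 25
gcd(5,2,3,6,2,4) = 1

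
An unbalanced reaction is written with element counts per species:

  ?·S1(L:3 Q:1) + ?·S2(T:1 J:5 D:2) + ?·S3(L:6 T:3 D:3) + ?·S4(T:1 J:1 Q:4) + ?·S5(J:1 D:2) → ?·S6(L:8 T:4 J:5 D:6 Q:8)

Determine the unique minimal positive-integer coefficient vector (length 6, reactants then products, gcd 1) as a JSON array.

Coefficients: [4, 1, 2, 5, 5, 3]

L: 4·3+1·0+2·6+5·0+5·0 = 24 | 3·8 = 24
T: 4·0+1·1+2·3+5·1+5·0 = 12 | 3·4 = 12
J: 4·0+1·5+2·0+5·1+5·1 = 15 | 3·5 = 15
D: 4·0+1·2+2·3+5·0+5·2 = 18 | 3·6 = 18
Q: 4·1+1·0+2·0+5·4+5·0 = 24 | 3·8 = 24
gcd(4,1,2,5,5,3) = 1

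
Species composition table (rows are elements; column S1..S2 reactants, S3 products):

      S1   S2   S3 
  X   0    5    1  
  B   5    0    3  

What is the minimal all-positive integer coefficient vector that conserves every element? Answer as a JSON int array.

X: 3·0+1·5 = 5 | 5·1 = 5
B: 3·5+1·0 = 15 | 5·3 = 15
gcd(3,1,5) = 1

Coefficients: [3, 1, 5]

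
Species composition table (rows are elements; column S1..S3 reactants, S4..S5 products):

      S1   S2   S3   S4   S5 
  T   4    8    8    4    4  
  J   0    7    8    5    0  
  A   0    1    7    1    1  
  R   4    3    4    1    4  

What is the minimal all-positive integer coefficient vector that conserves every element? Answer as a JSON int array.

Coefficients: [4, 1, 1, 3, 5]

T: 4·4+1·8+1·8 = 32 | 3·4+5·4 = 32
J: 4·0+1·7+1·8 = 15 | 3·5+5·0 = 15
A: 4·0+1·1+1·7 = 8 | 3·1+5·1 = 8
R: 4·4+1·3+1·4 = 23 | 3·1+5·4 = 23
gcd(4,1,1,3,5) = 1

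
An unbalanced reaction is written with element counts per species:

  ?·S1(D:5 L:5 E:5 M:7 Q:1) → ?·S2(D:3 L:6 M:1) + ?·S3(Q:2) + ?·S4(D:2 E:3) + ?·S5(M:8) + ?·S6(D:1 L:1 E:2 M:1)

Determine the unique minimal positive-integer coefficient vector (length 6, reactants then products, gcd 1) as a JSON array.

Coefficients: [6, 4, 3, 6, 4, 6]

D: 6·5 = 30 | 4·3+3·0+6·2+4·0+6·1 = 30
L: 6·5 = 30 | 4·6+3·0+6·0+4·0+6·1 = 30
E: 6·5 = 30 | 4·0+3·0+6·3+4·0+6·2 = 30
M: 6·7 = 42 | 4·1+3·0+6·0+4·8+6·1 = 42
Q: 6·1 = 6 | 4·0+3·2+6·0+4·0+6·0 = 6
gcd(6,4,3,6,4,6) = 1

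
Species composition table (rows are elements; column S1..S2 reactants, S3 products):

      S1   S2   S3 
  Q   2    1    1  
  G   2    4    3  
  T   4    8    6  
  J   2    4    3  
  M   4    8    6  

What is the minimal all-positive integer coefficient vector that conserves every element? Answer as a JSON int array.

Q: 1·2+4·1 = 6 | 6·1 = 6
G: 1·2+4·4 = 18 | 6·3 = 18
T: 1·4+4·8 = 36 | 6·6 = 36
J: 1·2+4·4 = 18 | 6·3 = 18
M: 1·4+4·8 = 36 | 6·6 = 36
gcd(1,4,6) = 1

Coefficients: [1, 4, 6]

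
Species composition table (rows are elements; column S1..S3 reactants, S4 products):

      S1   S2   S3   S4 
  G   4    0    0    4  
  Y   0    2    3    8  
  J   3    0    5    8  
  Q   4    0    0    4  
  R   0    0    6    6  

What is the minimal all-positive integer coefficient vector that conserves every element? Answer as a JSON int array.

G: 2·4+5·0+2·0 = 8 | 2·4 = 8
Y: 2·0+5·2+2·3 = 16 | 2·8 = 16
J: 2·3+5·0+2·5 = 16 | 2·8 = 16
Q: 2·4+5·0+2·0 = 8 | 2·4 = 8
R: 2·0+5·0+2·6 = 12 | 2·6 = 12
gcd(2,5,2,2) = 1

Coefficients: [2, 5, 2, 2]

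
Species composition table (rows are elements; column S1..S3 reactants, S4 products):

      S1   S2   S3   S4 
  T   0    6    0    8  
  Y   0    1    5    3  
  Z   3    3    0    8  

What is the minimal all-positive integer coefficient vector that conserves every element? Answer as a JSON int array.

T: 4·0+4·6+1·0 = 24 | 3·8 = 24
Y: 4·0+4·1+1·5 = 9 | 3·3 = 9
Z: 4·3+4·3+1·0 = 24 | 3·8 = 24
gcd(4,4,1,3) = 1

Coefficients: [4, 4, 1, 3]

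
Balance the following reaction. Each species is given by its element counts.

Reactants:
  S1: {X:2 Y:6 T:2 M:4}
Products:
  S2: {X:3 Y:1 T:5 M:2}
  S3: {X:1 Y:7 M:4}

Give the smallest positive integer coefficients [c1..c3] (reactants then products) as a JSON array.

X: 5·2 = 10 | 2·3+4·1 = 10
Y: 5·6 = 30 | 2·1+4·7 = 30
T: 5·2 = 10 | 2·5+4·0 = 10
M: 5·4 = 20 | 2·2+4·4 = 20
gcd(5,2,4) = 1

Coefficients: [5, 2, 4]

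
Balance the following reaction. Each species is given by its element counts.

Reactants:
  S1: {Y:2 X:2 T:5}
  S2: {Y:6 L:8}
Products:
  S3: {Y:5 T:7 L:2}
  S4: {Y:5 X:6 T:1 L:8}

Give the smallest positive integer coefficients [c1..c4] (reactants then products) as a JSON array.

Coefficients: [6, 3, 4, 2]

Y: 6·2+3·6 = 30 | 4·5+2·5 = 30
X: 6·2+3·0 = 12 | 4·0+2·6 = 12
T: 6·5+3·0 = 30 | 4·7+2·1 = 30
L: 6·0+3·8 = 24 | 4·2+2·8 = 24
gcd(6,3,4,2) = 1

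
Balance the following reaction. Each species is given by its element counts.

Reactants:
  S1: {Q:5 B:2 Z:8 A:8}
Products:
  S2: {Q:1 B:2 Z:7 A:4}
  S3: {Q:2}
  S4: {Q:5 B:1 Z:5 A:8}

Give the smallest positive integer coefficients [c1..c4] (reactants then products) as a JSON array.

Coefficients: [6, 4, 3, 4]

Q: 6·5 = 30 | 4·1+3·2+4·5 = 30
B: 6·2 = 12 | 4·2+3·0+4·1 = 12
Z: 6·8 = 48 | 4·7+3·0+4·5 = 48
A: 6·8 = 48 | 4·4+3·0+4·8 = 48
gcd(6,4,3,4) = 1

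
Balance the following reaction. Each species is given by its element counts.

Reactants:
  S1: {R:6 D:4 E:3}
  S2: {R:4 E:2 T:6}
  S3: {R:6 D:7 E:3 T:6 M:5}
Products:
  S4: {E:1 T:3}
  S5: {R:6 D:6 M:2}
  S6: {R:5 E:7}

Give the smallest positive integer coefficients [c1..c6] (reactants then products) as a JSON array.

R: 4·6+1·4+2·6 = 40 | 6·0+5·6+2·5 = 40
D: 4·4+1·0+2·7 = 30 | 6·0+5·6+2·0 = 30
E: 4·3+1·2+2·3 = 20 | 6·1+5·0+2·7 = 20
T: 4·0+1·6+2·6 = 18 | 6·3+5·0+2·0 = 18
M: 4·0+1·0+2·5 = 10 | 6·0+5·2+2·0 = 10
gcd(4,1,2,6,5,2) = 1

Coefficients: [4, 1, 2, 6, 5, 2]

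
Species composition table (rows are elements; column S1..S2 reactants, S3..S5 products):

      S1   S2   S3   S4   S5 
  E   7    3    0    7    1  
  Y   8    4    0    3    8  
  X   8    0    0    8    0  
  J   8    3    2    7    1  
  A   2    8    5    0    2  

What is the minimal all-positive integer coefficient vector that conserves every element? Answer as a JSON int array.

Coefficients: [4, 1, 2, 4, 3]

E: 4·7+1·3 = 31 | 2·0+4·7+3·1 = 31
Y: 4·8+1·4 = 36 | 2·0+4·3+3·8 = 36
X: 4·8+1·0 = 32 | 2·0+4·8+3·0 = 32
J: 4·8+1·3 = 35 | 2·2+4·7+3·1 = 35
A: 4·2+1·8 = 16 | 2·5+4·0+3·2 = 16
gcd(4,1,2,4,3) = 1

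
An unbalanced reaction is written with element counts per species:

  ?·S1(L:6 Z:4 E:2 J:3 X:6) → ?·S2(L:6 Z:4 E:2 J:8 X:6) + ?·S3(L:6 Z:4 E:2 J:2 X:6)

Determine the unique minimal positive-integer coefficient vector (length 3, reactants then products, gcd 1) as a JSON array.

Coefficients: [6, 1, 5]

L: 6·6 = 36 | 1·6+5·6 = 36
Z: 6·4 = 24 | 1·4+5·4 = 24
E: 6·2 = 12 | 1·2+5·2 = 12
J: 6·3 = 18 | 1·8+5·2 = 18
X: 6·6 = 36 | 1·6+5·6 = 36
gcd(6,1,5) = 1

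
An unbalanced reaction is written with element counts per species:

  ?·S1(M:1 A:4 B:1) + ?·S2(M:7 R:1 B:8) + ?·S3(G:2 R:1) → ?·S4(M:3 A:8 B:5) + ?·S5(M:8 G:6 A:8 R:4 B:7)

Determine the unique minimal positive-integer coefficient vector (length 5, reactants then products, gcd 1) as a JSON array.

M: 4·1+1·7+3·0 = 11 | 1·3+1·8 = 11
G: 4·0+1·0+3·2 = 6 | 1·0+1·6 = 6
A: 4·4+1·0+3·0 = 16 | 1·8+1·8 = 16
R: 4·0+1·1+3·1 = 4 | 1·0+1·4 = 4
B: 4·1+1·8+3·0 = 12 | 1·5+1·7 = 12
gcd(4,1,3,1,1) = 1

Coefficients: [4, 1, 3, 1, 1]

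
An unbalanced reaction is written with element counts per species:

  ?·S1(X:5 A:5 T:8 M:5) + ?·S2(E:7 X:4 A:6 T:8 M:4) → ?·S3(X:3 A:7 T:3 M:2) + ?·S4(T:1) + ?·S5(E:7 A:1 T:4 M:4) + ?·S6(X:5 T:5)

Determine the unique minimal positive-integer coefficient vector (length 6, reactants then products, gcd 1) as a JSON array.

E: 2·0+5·7 = 35 | 5·0+6·0+5·7+3·0 = 35
X: 2·5+5·4 = 30 | 5·3+6·0+5·0+3·5 = 30
A: 2·5+5·6 = 40 | 5·7+6·0+5·1+3·0 = 40
T: 2·8+5·8 = 56 | 5·3+6·1+5·4+3·5 = 56
M: 2·5+5·4 = 30 | 5·2+6·0+5·4+3·0 = 30
gcd(2,5,5,6,5,3) = 1

Coefficients: [2, 5, 5, 6, 5, 3]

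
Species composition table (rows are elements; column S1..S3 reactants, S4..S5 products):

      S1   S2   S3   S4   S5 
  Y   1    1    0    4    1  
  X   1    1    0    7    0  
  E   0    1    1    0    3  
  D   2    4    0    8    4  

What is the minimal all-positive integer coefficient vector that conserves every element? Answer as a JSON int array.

Y: 4·1+3·1+6·0 = 7 | 1·4+3·1 = 7
X: 4·1+3·1+6·0 = 7 | 1·7+3·0 = 7
E: 4·0+3·1+6·1 = 9 | 1·0+3·3 = 9
D: 4·2+3·4+6·0 = 20 | 1·8+3·4 = 20
gcd(4,3,6,1,3) = 1

Coefficients: [4, 3, 6, 1, 3]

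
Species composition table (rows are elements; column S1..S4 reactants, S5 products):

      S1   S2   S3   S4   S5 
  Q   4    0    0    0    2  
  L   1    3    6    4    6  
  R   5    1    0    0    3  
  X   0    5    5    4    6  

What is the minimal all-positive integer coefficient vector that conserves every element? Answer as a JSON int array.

Coefficients: [2, 2, 2, 1, 4]

Q: 2·4+2·0+2·0+1·0 = 8 | 4·2 = 8
L: 2·1+2·3+2·6+1·4 = 24 | 4·6 = 24
R: 2·5+2·1+2·0+1·0 = 12 | 4·3 = 12
X: 2·0+2·5+2·5+1·4 = 24 | 4·6 = 24
gcd(2,2,2,1,4) = 1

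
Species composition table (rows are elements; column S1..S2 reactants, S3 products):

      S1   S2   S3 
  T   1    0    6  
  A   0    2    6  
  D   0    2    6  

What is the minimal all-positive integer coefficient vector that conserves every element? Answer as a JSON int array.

T: 6·1+3·0 = 6 | 1·6 = 6
A: 6·0+3·2 = 6 | 1·6 = 6
D: 6·0+3·2 = 6 | 1·6 = 6
gcd(6,3,1) = 1

Coefficients: [6, 3, 1]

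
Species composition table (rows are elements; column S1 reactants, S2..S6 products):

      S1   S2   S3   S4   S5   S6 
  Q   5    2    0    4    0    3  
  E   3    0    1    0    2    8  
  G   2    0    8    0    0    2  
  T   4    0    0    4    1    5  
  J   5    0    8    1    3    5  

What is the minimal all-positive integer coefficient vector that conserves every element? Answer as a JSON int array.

Coefficients: [5, 5, 1, 3, 3, 1]

Q: 5·5 = 25 | 5·2+1·0+3·4+3·0+1·3 = 25
E: 5·3 = 15 | 5·0+1·1+3·0+3·2+1·8 = 15
G: 5·2 = 10 | 5·0+1·8+3·0+3·0+1·2 = 10
T: 5·4 = 20 | 5·0+1·0+3·4+3·1+1·5 = 20
J: 5·5 = 25 | 5·0+1·8+3·1+3·3+1·5 = 25
gcd(5,5,1,3,3,1) = 1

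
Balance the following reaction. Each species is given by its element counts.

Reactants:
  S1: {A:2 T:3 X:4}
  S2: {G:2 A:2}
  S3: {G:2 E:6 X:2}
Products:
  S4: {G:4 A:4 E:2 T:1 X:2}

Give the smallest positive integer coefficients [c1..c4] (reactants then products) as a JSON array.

Coefficients: [1, 5, 1, 3]

G: 1·0+5·2+1·2 = 12 | 3·4 = 12
A: 1·2+5·2+1·0 = 12 | 3·4 = 12
E: 1·0+5·0+1·6 = 6 | 3·2 = 6
T: 1·3+5·0+1·0 = 3 | 3·1 = 3
X: 1·4+5·0+1·2 = 6 | 3·2 = 6
gcd(1,5,1,3) = 1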